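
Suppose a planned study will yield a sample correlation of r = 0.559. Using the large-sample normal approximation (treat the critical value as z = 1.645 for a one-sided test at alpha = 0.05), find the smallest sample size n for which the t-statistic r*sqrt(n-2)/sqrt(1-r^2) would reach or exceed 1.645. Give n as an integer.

8

Need r·√(n−2)/√(1−r²) ≥ 1.645
√(n−2) ≥ 1.645·√(1−0.312481) / 0.559 = 1.645·0.829168 / 0.559 = 2.4400
n−2 ≥ 5.9536  ⇒  n ≥ 7.9536
Smallest integer n = 8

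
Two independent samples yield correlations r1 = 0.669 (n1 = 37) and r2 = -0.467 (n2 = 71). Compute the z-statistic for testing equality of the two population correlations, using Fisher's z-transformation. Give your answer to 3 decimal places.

6.261

z1 = atanh(0.669) = 0.808931,  z2 = atanh(-0.467) = -0.506227
SE = √(1/(n1−3) + 1/(n2−3)) = √(1/34 + 1/68) = √(0.0294118 + 0.0147059) = √0.0441177 = 0.210042
z = (z1 − z2)/SE = (0.808931 − (-0.506227)) / 0.210042 = 1.315158 / 0.210042 = 6.261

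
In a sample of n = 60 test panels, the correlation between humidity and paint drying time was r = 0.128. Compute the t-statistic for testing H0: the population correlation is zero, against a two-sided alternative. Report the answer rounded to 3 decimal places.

0.983

t = r·√(n−2) / √(1−r²) with r = 0.128, n = 60
  = 0.128·√58 / √(1 − 0.016384)
  = 0.128·7.615773 / 0.991774
  = 0.974819 / 0.991774 = 0.983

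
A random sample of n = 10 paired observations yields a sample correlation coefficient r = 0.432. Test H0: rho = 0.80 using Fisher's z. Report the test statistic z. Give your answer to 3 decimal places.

-1.683

z_r = atanh(0.432) = 0.462353,  z_0 = atanh(0.80) = 1.098612
SE = 1/√(n−3) = 1/√7 = 0.377964
z = (z_r − z_0)/SE = (0.462353 − 1.098612) / 0.377964 = -0.636259 / 0.377964 = -1.683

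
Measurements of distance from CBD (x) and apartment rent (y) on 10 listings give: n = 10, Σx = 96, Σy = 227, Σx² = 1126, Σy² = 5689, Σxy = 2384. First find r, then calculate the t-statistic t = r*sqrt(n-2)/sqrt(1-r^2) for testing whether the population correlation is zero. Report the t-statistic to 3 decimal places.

S_xy = nΣxy − ΣxΣy = 10·2384 − 96·227 = 23840 − 21792 = 2048
S_xx = nΣx² − (Σx)² = 10·1126 − 96² = 11260 − 9216 = 2044
S_yy = nΣy² − (Σy)² = 10·5689 − 227² = 56890 − 51529 = 5361
r = S_xy / √(S_xx·S_yy) = 2048 / √(2044·5361) = 2048 / √10957884 = 2048 / 3310.2695 = 0.6187
t = r·√(n−2)/√(1−r²) = 0.6187·√8 / √(1−0.382790) = 1.749948 / 0.785627 = 2.227

2.227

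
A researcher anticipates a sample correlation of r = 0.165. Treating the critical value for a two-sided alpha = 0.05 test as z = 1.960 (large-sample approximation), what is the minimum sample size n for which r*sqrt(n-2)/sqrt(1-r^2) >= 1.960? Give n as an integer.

140

r√(n−2)/√(1−r²) ≥ 1.960  ⇔  n−2 ≥ (1.960)²·(1−r²)/r²
(1−r²)/r² = (1−0.027225)/0.027225 = 35.7309
n ≥ 2 + 3.8416·35.7309 = 2 + 137.2638 = 139.2638
⌈139.2638⌉ = 140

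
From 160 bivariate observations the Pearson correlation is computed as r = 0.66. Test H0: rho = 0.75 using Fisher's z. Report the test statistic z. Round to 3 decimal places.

z_r = atanh(0.66) = 0.792814,  z_0 = atanh(0.75) = 0.972955
SE = 1/√(n−3) = 1/√157 = 0.079809
z = (z_r − z_0)/SE = (0.792814 − 0.972955) / 0.079809 = -0.180141 / 0.079809 = -2.257

-2.257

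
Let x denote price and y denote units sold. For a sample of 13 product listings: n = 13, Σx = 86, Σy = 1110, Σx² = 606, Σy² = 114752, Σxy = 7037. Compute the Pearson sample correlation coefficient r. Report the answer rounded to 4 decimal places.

-0.3557

Numerator: nΣxy − (Σx)(Σy) = 13·7037 − (86)(1110) = -3979
Denominator: √[(nΣx²−(Σx)²)(nΣy²−(Σy)²)]
  nΣx²−(Σx)² = 13·606 − 7396 = 482;  nΣy²−(Σy)² = 13·114752 − 1232100 = 259676
  √(482·259676) = √125163832 = 11187.6643
r = -3979 / 11187.6643 = -0.3557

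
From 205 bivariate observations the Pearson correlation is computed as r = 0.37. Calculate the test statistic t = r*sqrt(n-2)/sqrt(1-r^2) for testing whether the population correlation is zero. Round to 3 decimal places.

5.674

1 − r² = 1 − 0.1369 = 0.8631;  √(1−r²) = 0.929032
√(n−2) = √203 = 14.247807
t = r·√(n−2)/√(1−r²) = 0.37 · 14.247807 / 0.929032 = 5.674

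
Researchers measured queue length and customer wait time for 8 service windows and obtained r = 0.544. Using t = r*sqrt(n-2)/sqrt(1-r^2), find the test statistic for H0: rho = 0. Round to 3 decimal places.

1.588

t = r·√(n−2) / √(1−r²) with r = 0.544, n = 8
  = 0.544·√6 / √(1 − 0.295936)
  = 0.544·2.449490 / 0.839085
  = 1.332523 / 0.839085 = 1.588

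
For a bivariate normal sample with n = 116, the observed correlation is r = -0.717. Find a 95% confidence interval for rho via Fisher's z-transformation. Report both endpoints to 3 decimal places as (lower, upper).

(-0.795, -0.615)

Fisher z: z_r = atanh(r) = ½·ln((1+(-0.717))/(1−(-0.717))) = -0.901443
SE(z) = 1/√(n−3) = 1/√113 = 0.094072
95% ⇒ z* = 1.960; margin = 1.960·0.094072 = 0.184381
CI on z-scale: (-1.085824, -0.717062)
Back-transform: tanh(-1.085824) = -0.795349, tanh(-0.717062) = -0.615086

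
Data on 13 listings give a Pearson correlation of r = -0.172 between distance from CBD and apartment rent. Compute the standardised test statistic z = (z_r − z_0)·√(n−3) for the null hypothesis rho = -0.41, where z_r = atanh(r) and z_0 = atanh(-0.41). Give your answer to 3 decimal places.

Fisher z: atanh(-0.172) = -0.173727, atanh(-0.41) = -0.435611
z = (z_r − z_0)·√(n−3) = (-0.173727 − (-0.435611))·√10 = 0.261884 · 3.162278 = 0.828

0.828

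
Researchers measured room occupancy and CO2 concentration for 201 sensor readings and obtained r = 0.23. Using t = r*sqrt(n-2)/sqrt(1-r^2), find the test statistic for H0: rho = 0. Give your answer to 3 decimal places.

3.334

1 − r² = 1 − 0.0529 = 0.9471;  √(1−r²) = 0.973191
√(n−2) = √199 = 14.106736
t = r·√(n−2)/√(1−r²) = 0.23 · 14.106736 / 0.973191 = 3.334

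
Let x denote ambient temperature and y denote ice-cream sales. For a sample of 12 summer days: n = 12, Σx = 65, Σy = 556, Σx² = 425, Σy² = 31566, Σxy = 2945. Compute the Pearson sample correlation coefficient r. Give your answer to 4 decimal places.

Numerator: nΣxy − (Σx)(Σy) = 12·2945 − (65)(556) = -800
Denominator: √[(nΣx²−(Σx)²)(nΣy²−(Σy)²)]
  nΣx²−(Σx)² = 12·425 − 4225 = 875;  nΣy²−(Σy)² = 12·31566 − 309136 = 69656
  √(875·69656) = √60949000 = 7806.9841
r = -800 / 7806.9841 = -0.1025

-0.1025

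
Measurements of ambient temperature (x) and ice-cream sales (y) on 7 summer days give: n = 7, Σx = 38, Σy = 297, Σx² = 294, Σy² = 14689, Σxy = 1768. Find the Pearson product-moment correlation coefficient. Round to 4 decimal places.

Numerator: nΣxy − (Σx)(Σy) = 7·1768 − (38)(297) = 1090
Denominator: √[(nΣx²−(Σx)²)(nΣy²−(Σy)²)]
  nΣx²−(Σx)² = 7·294 − 1444 = 614;  nΣy²−(Σy)² = 7·14689 − 88209 = 14614
  √(614·14614) = √8972996 = 2995.4960
r = 1090 / 2995.4960 = 0.3639

0.3639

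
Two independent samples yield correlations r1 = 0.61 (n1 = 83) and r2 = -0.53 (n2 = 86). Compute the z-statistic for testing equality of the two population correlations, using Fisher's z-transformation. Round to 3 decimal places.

Fisher z-transforms: z1 = atanh(0.61) = 0.708921, z2 = atanh(-0.53) = -0.590145; difference d = 1.299066
Var(d) = 1/80 + 1/83 = 0.0125000 + 0.0120482 = 0.0245482
z = d/√Var(d) = 1.299066 / √0.0245482 = 1.299066 / 0.156679 = 8.291

8.291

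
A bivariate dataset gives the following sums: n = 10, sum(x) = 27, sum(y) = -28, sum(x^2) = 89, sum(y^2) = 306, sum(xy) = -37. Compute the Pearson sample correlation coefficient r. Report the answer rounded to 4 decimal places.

0.6377

Numerator: nΣxy − (Σx)(Σy) = 10·(-37) − (27)(-28) = 386
Denominator: √[(nΣx²−(Σx)²)(nΣy²−(Σy)²)]
  nΣx²−(Σx)² = 10·89 − 729 = 161;  nΣy²−(Σy)² = 10·306 − 784 = 2276
  √(161·2276) = √366436 = 605.3396
r = 386 / 605.3396 = 0.6377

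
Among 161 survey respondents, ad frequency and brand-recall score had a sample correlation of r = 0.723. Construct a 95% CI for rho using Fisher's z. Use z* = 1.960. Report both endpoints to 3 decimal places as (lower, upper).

(0.640, 0.789)

Fisher z: z_r = atanh(r) = ½·ln((1+0.723)/(1−0.723)) = 0.913902
SE(z) = 1/√(n−3) = 1/√158 = 0.079556
95% ⇒ z* = 1.960; margin = 1.960·0.079556 = 0.155930
CI on z-scale: (0.757972, 1.069832)
Back-transform: tanh(0.757972) = 0.639881, tanh(1.069832) = 0.789398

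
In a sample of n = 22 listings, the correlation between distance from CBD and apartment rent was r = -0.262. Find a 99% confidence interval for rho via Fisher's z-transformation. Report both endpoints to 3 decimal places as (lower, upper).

Fisher z: z_r = atanh(r) = ½·ln((1+(-0.262))/(1−(-0.262))) = -0.268255
SE(z) = 1/√(n−3) = 1/√19 = 0.229416
99% ⇒ z* = 2.576; margin = 2.576·0.229416 = 0.590976
CI on z-scale: (-0.859231, 0.322721)
Back-transform: tanh(-0.859231) = -0.695861, tanh(0.322721) = 0.311965

(-0.696, 0.312)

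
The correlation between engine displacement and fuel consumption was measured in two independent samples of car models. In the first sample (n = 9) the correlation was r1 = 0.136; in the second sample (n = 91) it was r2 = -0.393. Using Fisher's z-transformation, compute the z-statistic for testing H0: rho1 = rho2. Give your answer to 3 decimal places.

z1 = atanh(0.136) = 0.136848,  z2 = atanh(-0.393) = -0.415343
SE = √(1/(n1−3) + 1/(n2−3)) = √(1/6 + 1/88) = √(0.1666667 + 0.0113636) = √0.1780303 = 0.421936
z = (z1 − z2)/SE = (0.136848 − (-0.415343)) / 0.421936 = 0.552191 / 0.421936 = 1.309

1.309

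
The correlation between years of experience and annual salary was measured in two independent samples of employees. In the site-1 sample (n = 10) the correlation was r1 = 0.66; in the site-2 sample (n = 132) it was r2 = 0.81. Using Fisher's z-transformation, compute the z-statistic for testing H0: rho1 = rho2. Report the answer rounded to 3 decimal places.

Fisher z-transforms: z1 = atanh(0.66) = 0.792814, z2 = atanh(0.81) = 1.127029; difference d = -0.334215
Var(d) = 1/7 + 1/129 = 0.1428571 + 0.0077519 = 0.1506090
z = d/√Var(d) = -0.334215 / √0.1506090 = -0.334215 / 0.388084 = -0.861

-0.861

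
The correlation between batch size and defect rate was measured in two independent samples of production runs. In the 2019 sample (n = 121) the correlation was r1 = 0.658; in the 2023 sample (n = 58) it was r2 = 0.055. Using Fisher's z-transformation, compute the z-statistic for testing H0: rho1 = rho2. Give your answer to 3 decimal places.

4.497

Fisher z-transforms: z1 = atanh(0.658) = 0.789278, z2 = atanh(0.055) = 0.055056; difference d = 0.734222
Var(d) = 1/118 + 1/55 = 0.0084746 + 0.0181818 = 0.0266564
z = d/√Var(d) = 0.734222 / √0.0266564 = 0.734222 / 0.163268 = 4.497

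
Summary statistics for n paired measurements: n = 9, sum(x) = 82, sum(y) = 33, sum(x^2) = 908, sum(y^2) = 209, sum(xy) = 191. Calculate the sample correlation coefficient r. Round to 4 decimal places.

-0.9217

S_xy = nΣxy − ΣxΣy = 9·191 − 82·33 = 1719 − 2706 = -987
S_xx = nΣx² − (Σx)² = 9·908 − 82² = 8172 − 6724 = 1448
S_yy = nΣy² − (Σy)² = 9·209 − 33² = 1881 − 1089 = 792
r = S_xy / √(S_xx·S_yy) = -987 / √(1448·792) = -987 / √1146816 = -987 / 1070.8950 = -0.9217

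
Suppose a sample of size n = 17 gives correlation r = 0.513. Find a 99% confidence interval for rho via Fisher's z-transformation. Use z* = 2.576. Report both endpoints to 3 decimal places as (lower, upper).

(-0.121, 0.850)

Fisher z: z_r = atanh(r) = ½·ln((1+0.513)/(1−0.513)) = 0.566793
SE(z) = 1/√(n−3) = 1/√14 = 0.267261
99% ⇒ z* = 2.576; margin = 2.576·0.267261 = 0.688464
CI on z-scale: (-0.121671, 1.255257)
Back-transform: tanh(-0.121671) = -0.121074, tanh(1.255257) = 0.849751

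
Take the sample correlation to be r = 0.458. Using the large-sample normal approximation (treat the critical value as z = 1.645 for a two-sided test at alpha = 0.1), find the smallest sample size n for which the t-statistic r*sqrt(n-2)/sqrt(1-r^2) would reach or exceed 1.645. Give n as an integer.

13

r√(n−2)/√(1−r²) ≥ 1.645  ⇔  n−2 ≥ (1.645)²·(1−r²)/r²
(1−r²)/r² = (1−0.209764)/0.209764 = 3.7673
n ≥ 2 + 2.706025·3.7673 = 2 + 10.1944 = 12.1944
⌈12.1944⌉ = 13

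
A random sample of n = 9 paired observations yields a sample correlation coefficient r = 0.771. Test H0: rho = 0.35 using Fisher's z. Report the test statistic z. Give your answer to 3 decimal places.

z_r = atanh(0.771) = 1.022789,  z_0 = atanh(0.35) = 0.365444
SE = 1/√(n−3) = 1/√6 = 0.408248
z = (z_r − z_0)/SE = (1.022789 − 0.365444) / 0.408248 = 0.657345 / 0.408248 = 1.610

1.610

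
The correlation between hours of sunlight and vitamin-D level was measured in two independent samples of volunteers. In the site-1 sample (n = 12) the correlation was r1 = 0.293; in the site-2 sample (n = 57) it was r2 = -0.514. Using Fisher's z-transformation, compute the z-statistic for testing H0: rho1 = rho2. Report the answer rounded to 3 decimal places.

2.416

Fisher z-transforms: z1 = atanh(0.293) = 0.301845, z2 = atanh(-0.514) = -0.568151; difference d = 0.869996
Var(d) = 1/9 + 1/54 = 0.1111111 + 0.0185185 = 0.1296296
z = d/√Var(d) = 0.869996 / √0.1296296 = 0.869996 / 0.360041 = 2.416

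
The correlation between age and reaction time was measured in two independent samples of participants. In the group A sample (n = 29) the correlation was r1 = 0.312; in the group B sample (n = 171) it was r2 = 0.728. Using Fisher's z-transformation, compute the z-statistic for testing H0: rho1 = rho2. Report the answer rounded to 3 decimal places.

-2.855

Fisher z-transforms: z1 = atanh(0.312) = 0.322760, z2 = atanh(0.728) = 0.924459; difference d = -0.601699
Var(d) = 1/26 + 1/168 = 0.0384615 + 0.0059524 = 0.0444139
z = d/√Var(d) = -0.601699 / √0.0444139 = -0.601699 / 0.210746 = -2.855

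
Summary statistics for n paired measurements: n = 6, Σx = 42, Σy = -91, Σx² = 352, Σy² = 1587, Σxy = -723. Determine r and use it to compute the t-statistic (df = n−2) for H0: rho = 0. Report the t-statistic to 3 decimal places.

S_xy = nΣxy − ΣxΣy = 6·(-723) − 42·(-91) = -4338 − (-3822) = -516
S_xx = nΣx² − (Σx)² = 6·352 − 42² = 2112 − 1764 = 348
S_yy = nΣy² − (Σy)² = 6·1587 − (-91)² = 9522 − 8281 = 1241
r = S_xy / √(S_xx·S_yy) = -516 / √(348·1241) = -516 / √431868 = -516 / 657.1666 = -0.7852
t = r·√(n−2)/√(1−r²) = -0.7852·√4 / √(1−0.616539) = -1.570400 / 0.619242 = -2.536

-2.536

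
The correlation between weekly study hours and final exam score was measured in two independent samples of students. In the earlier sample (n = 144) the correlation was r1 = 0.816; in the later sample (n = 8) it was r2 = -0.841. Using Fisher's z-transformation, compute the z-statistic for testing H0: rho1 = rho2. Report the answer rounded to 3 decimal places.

5.206

z1 = atanh(0.816) = 1.144728,  z2 = atanh(-0.841) = -1.224580
SE = √(1/(n1−3) + 1/(n2−3)) = √(1/141 + 1/5) = √(0.0070922 + 0.2000000) = √0.2070922 = 0.455074
z = (z1 − z2)/SE = (1.144728 − (-1.224580)) / 0.455074 = 2.369308 / 0.455074 = 5.206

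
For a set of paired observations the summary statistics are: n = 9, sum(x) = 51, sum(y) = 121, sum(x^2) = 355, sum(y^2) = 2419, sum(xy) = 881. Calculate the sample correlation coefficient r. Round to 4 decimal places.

S_xy = nΣxy − ΣxΣy = 9·881 − 51·121 = 7929 − 6171 = 1758
S_xx = nΣx² − (Σx)² = 9·355 − 51² = 3195 − 2601 = 594
S_yy = nΣy² − (Σy)² = 9·2419 − 121² = 21771 − 14641 = 7130
r = S_xy / √(S_xx·S_yy) = 1758 / √(594·7130) = 1758 / √4235220 = 1758 / 2057.9650 = 0.8542

0.8542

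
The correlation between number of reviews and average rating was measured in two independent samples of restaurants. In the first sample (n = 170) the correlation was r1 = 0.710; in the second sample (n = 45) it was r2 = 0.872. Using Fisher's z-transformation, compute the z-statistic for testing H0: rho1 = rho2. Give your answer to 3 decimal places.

-2.631

Fisher z-transforms: z1 = atanh(0.710) = 0.887184, z2 = atanh(0.872) = 1.341366; difference d = -0.454182
Var(d) = 1/167 + 1/42 = 0.0059880 + 0.0238095 = 0.0297975
z = d/√Var(d) = -0.454182 / √0.0297975 = -0.454182 / 0.172620 = -2.631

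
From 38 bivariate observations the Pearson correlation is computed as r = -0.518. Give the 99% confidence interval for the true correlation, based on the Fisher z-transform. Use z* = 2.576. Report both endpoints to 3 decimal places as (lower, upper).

(-0.765, -0.137)

Fisher z: z_r = atanh(r) = ½·ln((1+(-0.518))/(1−(-0.518))) = -0.573602
SE(z) = 1/√(n−3) = 1/√35 = 0.169031
99% ⇒ z* = 2.576; margin = 2.576·0.169031 = 0.435424
CI on z-scale: (-1.009026, -0.138178)
Back-transform: tanh(-1.009026) = -0.765359, tanh(-0.138178) = -0.137305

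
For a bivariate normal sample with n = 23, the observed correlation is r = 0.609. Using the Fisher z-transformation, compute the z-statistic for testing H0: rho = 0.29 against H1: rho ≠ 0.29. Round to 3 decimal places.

1.828

Fisher z: atanh(0.609) = 0.707330, atanh(0.29) = 0.298566
z = (z_r − z_0)·√(n−3) = (0.707330 − 0.298566)·√20 = 0.408764 · 4.472136 = 1.828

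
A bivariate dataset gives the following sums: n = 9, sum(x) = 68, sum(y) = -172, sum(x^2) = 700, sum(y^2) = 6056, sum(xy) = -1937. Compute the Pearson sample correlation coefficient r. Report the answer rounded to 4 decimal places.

-0.8877

Numerator: nΣxy − (Σx)(Σy) = 9·(-1937) − (68)(-172) = -5737
Denominator: √[(nΣx²−(Σx)²)(nΣy²−(Σy)²)]
  nΣx²−(Σx)² = 9·700 − 4624 = 1676;  nΣy²−(Σy)² = 9·6056 − 29584 = 24920
  √(1676·24920) = √41765920 = 6462.6558
r = -5737 / 6462.6558 = -0.8877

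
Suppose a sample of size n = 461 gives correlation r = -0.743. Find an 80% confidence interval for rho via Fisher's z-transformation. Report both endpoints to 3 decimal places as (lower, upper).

z_r = atanh(-0.743) = -0.957143;  SE = 1/√(n−3) = 1/√458 = 0.046727
z-limits: -0.957143 ± 1.282·0.046727 = -0.957143 ± 0.059904 = [-1.017047, -0.897239]
ρ-limits: (tanh -1.017047, tanh -0.897239) = (-0.769, -0.715)

(-0.769, -0.715)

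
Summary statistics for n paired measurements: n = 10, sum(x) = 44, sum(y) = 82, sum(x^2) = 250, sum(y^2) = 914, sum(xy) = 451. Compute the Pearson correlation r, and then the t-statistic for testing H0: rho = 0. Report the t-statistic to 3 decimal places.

3.443

Numerator: nΣxy − (Σx)(Σy) = 10·451 − (44)(82) = 902
Denominator: √[(nΣx²−(Σx)²)(nΣy²−(Σy)²)]
  nΣx²−(Σx)² = 10·250 − 1936 = 564;  nΣy²−(Σy)² = 10·914 − 6724 = 2416
  √(564·2416) = √1362624 = 1167.3149
r = 902 / 1167.3149 = 0.7727
t = r·√(n−2)/√(1−r²) = 0.7727·√8 / √(1−0.597065) = 2.185526 / 0.634772 = 3.443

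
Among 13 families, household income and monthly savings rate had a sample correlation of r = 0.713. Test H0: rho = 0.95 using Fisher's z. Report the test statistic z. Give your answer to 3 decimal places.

-2.968

Fisher z: atanh(0.713) = 0.893260, atanh(0.95) = 1.831781
z = (z_r − z_0)·√(n−3) = (0.893260 − 1.831781)·√10 = -0.938521 · 3.162278 = -2.968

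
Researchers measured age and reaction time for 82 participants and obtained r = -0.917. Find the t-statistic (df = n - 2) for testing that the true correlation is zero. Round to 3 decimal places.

-20.562

1 − r² = 1 − 0.840889 = 0.159111;  √(1−r²) = 0.398887
√(n−2) = √80 = 8.944272
t = r·√(n−2)/√(1−r²) = -0.917 · 8.944272 / 0.398887 = -20.562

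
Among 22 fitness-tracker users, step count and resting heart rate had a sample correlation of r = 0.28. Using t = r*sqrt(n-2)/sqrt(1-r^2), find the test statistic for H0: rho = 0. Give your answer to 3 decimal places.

1 − r² = 1 − 0.0784 = 0.9216;  √(1−r²) = 0.960000
√(n−2) = √20 = 4.472136
t = r·√(n−2)/√(1−r²) = 0.28 · 4.472136 / 0.960000 = 1.304

1.304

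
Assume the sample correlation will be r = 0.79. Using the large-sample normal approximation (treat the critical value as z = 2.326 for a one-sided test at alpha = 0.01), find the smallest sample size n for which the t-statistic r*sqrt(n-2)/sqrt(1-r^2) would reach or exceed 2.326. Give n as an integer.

r√(n−2)/√(1−r²) ≥ 2.326  ⇔  n−2 ≥ (2.326)²·(1−r²)/r²
(1−r²)/r² = (1−0.6241)/0.6241 = 0.6023
n ≥ 2 + 5.410276·0.6023 = 2 + 3.2586 = 5.2586
⌈5.2586⌉ = 6

6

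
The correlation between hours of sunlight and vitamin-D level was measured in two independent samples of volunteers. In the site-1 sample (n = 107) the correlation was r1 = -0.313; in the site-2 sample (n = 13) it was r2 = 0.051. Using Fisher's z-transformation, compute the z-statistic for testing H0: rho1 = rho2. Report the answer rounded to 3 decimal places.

-1.132

z1 = atanh(-0.313) = -0.323868,  z2 = atanh(0.051) = 0.051044
SE = √(1/(n1−3) + 1/(n2−3)) = √(1/104 + 1/10) = √(0.0096154 + 0.1000000) = √0.1096154 = 0.331082
z = (z1 − z2)/SE = (-0.323868 − 0.051044) / 0.331082 = -0.374912 / 0.331082 = -1.132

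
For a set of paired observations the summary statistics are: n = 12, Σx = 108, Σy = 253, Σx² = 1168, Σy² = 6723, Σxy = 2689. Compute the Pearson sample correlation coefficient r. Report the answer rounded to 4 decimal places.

0.7896

S_xy = nΣxy − ΣxΣy = 12·2689 − 108·253 = 32268 − 27324 = 4944
S_xx = nΣx² − (Σx)² = 12·1168 − 108² = 14016 − 11664 = 2352
S_yy = nΣy² − (Σy)² = 12·6723 − 253² = 80676 − 64009 = 16667
r = S_xy / √(S_xx·S_yy) = 4944 / √(2352·16667) = 4944 / √39200784 = 4944 / 6261.0529 = 0.7896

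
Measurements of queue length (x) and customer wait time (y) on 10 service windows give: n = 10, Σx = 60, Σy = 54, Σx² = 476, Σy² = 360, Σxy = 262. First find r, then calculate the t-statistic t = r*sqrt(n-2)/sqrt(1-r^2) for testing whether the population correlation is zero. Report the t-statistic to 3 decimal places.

-2.742

S_xy = nΣxy − ΣxΣy = 10·262 − 60·54 = 2620 − 3240 = -620
S_xx = nΣx² − (Σx)² = 10·476 − 60² = 4760 − 3600 = 1160
S_yy = nΣy² − (Σy)² = 10·360 − 54² = 3600 − 2916 = 684
r = S_xy / √(S_xx·S_yy) = -620 / √(1160·684) = -620 / √793440 = -620 / 890.7525 = -0.6960
t = r·√(n−2)/√(1−r²) = -0.6960·√8 / √(1−0.484416) = -1.968585 / 0.718042 = -2.742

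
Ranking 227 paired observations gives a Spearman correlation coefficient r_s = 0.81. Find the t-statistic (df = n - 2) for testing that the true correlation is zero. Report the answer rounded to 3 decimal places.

20.719

t = r_s·√(n−2) / √(1−r_s²) with r_s = 0.81, n = 227
  = 0.81·√225 / √(1 − 0.6561)
  = 0.81·15.000000 / 0.586430
  = 12.150000 / 0.586430 = 20.719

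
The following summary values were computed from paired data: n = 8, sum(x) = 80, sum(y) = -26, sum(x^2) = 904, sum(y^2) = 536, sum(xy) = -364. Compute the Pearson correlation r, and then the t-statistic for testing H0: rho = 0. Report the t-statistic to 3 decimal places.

S_xy = nΣxy − ΣxΣy = 8·(-364) − 80·(-26) = -2912 − (-2080) = -832
S_xx = nΣx² − (Σx)² = 8·904 − 80² = 7232 − 6400 = 832
S_yy = nΣy² − (Σy)² = 8·536 − (-26)² = 4288 − 676 = 3612
r = S_xy / √(S_xx·S_yy) = -832 / √(832·3612) = -832 / √3005184 = -832 / 1733.5467 = -0.4799
t = r·√(n−2)/√(1−r²) = -0.4799·√6 / √(1−0.230304) = -1.175510 / 0.877323 = -1.340

-1.340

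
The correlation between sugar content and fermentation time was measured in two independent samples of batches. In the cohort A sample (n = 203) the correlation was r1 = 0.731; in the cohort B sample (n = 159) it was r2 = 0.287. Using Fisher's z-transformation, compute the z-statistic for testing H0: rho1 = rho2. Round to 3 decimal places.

5.950

Fisher z-transforms: z1 = atanh(0.731) = 0.930872, z2 = atanh(0.287) = 0.295294; difference d = 0.635578
Var(d) = 1/200 + 1/156 = 0.0050000 + 0.0064103 = 0.0114103
z = d/√Var(d) = 0.635578 / √0.0114103 = 0.635578 / 0.106819 = 5.950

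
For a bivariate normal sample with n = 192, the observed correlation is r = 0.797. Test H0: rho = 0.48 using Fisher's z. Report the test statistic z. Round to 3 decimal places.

7.800

z_r = atanh(0.797) = 1.090334,  z_0 = atanh(0.48) = 0.522984
SE = 1/√(n−3) = 1/√189 = 0.072739
z = (z_r − z_0)/SE = (1.090334 − 0.522984) / 0.072739 = 0.567350 / 0.072739 = 7.800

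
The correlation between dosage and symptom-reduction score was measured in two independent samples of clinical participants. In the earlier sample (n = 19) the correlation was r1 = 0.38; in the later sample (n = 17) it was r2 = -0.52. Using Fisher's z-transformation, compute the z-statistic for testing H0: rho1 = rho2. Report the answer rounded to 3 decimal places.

Fisher z-transforms: z1 = atanh(0.38) = 0.400060, z2 = atanh(-0.52) = -0.576340; difference d = 0.976400
Var(d) = 1/16 + 1/14 = 0.0625000 + 0.0714286 = 0.1339286
z = d/√Var(d) = 0.976400 / √0.1339286 = 0.976400 / 0.365963 = 2.668

2.668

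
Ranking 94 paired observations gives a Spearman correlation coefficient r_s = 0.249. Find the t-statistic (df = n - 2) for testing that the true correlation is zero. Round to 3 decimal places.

1 − r_s² = 1 − 0.062001 = 0.937999;  √(1−r_s²) = 0.968503
√(n−2) = √92 = 9.591663
t = r_s·√(n−2)/√(1−r_s²) = 0.249 · 9.591663 / 0.968503 = 2.466

2.466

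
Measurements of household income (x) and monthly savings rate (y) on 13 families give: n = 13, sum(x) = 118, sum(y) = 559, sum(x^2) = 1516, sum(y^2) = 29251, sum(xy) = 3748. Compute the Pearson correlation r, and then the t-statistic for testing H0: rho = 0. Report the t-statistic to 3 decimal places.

-5.869

Numerator: nΣxy − (Σx)(Σy) = 13·3748 − (118)(559) = -17238
Denominator: √[(nΣx²−(Σx)²)(nΣy²−(Σy)²)]
  nΣx²−(Σx)² = 13·1516 − 13924 = 5784;  nΣy²−(Σy)² = 13·29251 − 312481 = 67782
  √(5784·67782) = √392051088 = 19800.2800
r = -17238 / 19800.2800 = -0.8706
t = r·√(n−2)/√(1−r²) = -0.8706·√11 / √(1−0.757944) = -2.887454 / 0.491992 = -5.869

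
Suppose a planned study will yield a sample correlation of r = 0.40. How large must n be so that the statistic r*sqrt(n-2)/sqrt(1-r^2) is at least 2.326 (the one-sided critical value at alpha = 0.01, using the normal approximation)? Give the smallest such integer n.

r√(n−2)/√(1−r²) ≥ 2.326  ⇔  n−2 ≥ (2.326)²·(1−r²)/r²
(1−r²)/r² = (1−0.1600)/0.1600 = 5.2500
n ≥ 2 + 5.410276·5.2500 = 2 + 28.4039 = 30.4039
⌈30.4039⌉ = 31

31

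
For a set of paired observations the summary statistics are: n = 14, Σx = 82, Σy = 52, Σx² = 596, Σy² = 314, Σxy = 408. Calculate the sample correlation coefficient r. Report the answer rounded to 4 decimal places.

0.8746

Numerator: nΣxy − (Σx)(Σy) = 14·408 − (82)(52) = 1448
Denominator: √[(nΣx²−(Σx)²)(nΣy²−(Σy)²)]
  nΣx²−(Σx)² = 14·596 − 6724 = 1620;  nΣy²−(Σy)² = 14·314 − 2704 = 1692
  √(1620·1692) = √2741040 = 1655.6086
r = 1448 / 1655.6086 = 0.8746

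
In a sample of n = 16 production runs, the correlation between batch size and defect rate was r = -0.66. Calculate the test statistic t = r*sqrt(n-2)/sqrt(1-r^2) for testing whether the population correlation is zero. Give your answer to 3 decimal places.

1 − r² = 1 − 0.4356 = 0.5644;  √(1−r²) = 0.751266
√(n−2) = √14 = 3.741657
t = r·√(n−2)/√(1−r²) = -0.66 · 3.741657 / 0.751266 = -3.287

-3.287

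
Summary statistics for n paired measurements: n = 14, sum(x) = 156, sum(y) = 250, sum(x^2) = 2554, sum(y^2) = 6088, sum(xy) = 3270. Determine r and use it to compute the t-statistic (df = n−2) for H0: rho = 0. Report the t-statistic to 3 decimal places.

Numerator: nΣxy − (Σx)(Σy) = 14·3270 − (156)(250) = 6780
Denominator: √[(nΣx²−(Σx)²)(nΣy²−(Σy)²)]
  nΣx²−(Σx)² = 14·2554 − 24336 = 11420;  nΣy²−(Σy)² = 14·6088 − 62500 = 22732
  √(11420·22732) = √259599440 = 16112.0899
r = 6780 / 16112.0899 = 0.4208
t = r·√(n−2)/√(1−r²) = 0.4208·√12 / √(1−0.177073) = 1.457694 / 0.907153 = 1.607

1.607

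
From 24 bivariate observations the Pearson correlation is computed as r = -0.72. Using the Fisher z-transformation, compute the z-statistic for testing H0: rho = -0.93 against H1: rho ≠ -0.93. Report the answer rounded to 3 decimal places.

Fisher z: atanh(-0.72) = -0.907645, atanh(-0.93) = -1.658390
z = (z_r − z_0)·√(n−3) = (-0.907645 − (-1.658390))·√21 = 0.750745 · 4.582576 = 3.440

3.440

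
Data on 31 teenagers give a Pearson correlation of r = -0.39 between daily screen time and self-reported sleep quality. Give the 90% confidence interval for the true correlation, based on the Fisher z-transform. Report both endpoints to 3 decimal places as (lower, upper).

z_r = atanh(-0.39) = -0.411800;  SE = 1/√(n−3) = 1/√28 = 0.188982
z-limits: -0.411800 ± 1.645·0.188982 = -0.411800 ± 0.310875 = [-0.722675, -0.100925]
ρ-limits: (tanh -0.722675, tanh -0.100925) = (-0.619, -0.101)

(-0.619, -0.101)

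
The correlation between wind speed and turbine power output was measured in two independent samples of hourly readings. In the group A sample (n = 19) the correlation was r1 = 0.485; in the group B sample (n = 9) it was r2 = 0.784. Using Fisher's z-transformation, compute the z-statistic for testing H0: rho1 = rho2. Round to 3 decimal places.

-1.099

z1 = atanh(0.485) = 0.529502,  z2 = atanh(0.784) = 1.055667
SE = √(1/(n1−3) + 1/(n2−3)) = √(1/16 + 1/6) = √(0.0625000 + 0.1666667) = √0.2291667 = 0.478714
z = (z1 − z2)/SE = (0.529502 − 1.055667) / 0.478714 = -0.526165 / 0.478714 = -1.099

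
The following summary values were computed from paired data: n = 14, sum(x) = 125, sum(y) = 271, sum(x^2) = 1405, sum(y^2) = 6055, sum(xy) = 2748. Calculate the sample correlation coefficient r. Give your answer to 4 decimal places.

S_xy = nΣxy − ΣxΣy = 14·2748 − 125·271 = 38472 − 33875 = 4597
S_xx = nΣx² − (Σx)² = 14·1405 − 125² = 19670 − 15625 = 4045
S_yy = nΣy² − (Σy)² = 14·6055 − 271² = 84770 − 73441 = 11329
r = S_xy / √(S_xx·S_yy) = 4597 / √(4045·11329) = 4597 / √45825805 = 4597 / 6769.4760 = 0.6791

0.6791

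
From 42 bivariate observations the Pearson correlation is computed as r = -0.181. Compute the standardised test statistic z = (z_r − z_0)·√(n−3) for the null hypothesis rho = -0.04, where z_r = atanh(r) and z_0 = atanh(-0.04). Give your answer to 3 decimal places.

-0.893

Fisher z: atanh(-0.181) = -0.183016, atanh(-0.04) = -0.040021
z = (z_r − z_0)·√(n−3) = (-0.183016 − (-0.040021))·√39 = -0.142995 · 6.244998 = -0.893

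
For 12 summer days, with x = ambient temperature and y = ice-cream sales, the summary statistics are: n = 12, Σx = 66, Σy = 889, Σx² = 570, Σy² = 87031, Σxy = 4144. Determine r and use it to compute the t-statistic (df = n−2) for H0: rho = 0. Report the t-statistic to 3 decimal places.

-1.205

Numerator: nΣxy − (Σx)(Σy) = 12·4144 − (66)(889) = -8946
Denominator: √[(nΣx²−(Σx)²)(nΣy²−(Σy)²)]
  nΣx²−(Σx)² = 12·570 − 4356 = 2484;  nΣy²−(Σy)² = 12·87031 − 790321 = 254051
  √(2484·254051) = √631062684 = 25120.9610
r = -8946 / 25120.9610 = -0.3561
t = r·√(n−2)/√(1−r²) = -0.3561·√10 / √(1−0.126807) = -1.126087 / 0.934448 = -1.205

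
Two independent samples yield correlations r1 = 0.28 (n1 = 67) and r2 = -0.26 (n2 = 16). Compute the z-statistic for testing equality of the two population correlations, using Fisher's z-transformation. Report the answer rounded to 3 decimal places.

1.820

z1 = atanh(0.28) = 0.287682,  z2 = atanh(-0.26) = -0.266108
SE = √(1/(n1−3) + 1/(n2−3)) = √(1/64 + 1/13) = √(0.0156250 + 0.0769231) = √0.0925481 = 0.304217
z = (z1 − z2)/SE = (0.287682 − (-0.266108)) / 0.304217 = 0.553790 / 0.304217 = 1.820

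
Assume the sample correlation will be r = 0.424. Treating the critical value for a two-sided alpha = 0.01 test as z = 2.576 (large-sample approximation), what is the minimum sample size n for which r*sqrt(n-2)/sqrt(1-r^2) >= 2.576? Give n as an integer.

Need r·√(n−2)/√(1−r²) ≥ 2.576
√(n−2) ≥ 2.576·√(1−0.179776) / 0.424 = 2.576·0.905662 / 0.424 = 5.5023
n−2 ≥ 30.2753  ⇒  n ≥ 32.2753
Smallest integer n = 33

33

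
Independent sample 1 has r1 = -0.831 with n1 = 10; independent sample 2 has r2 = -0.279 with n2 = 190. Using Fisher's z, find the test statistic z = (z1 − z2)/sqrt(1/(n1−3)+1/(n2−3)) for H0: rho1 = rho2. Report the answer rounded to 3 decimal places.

z1 = atanh(-0.831) = -1.191359,  z2 = atanh(-0.279) = -0.286597
SE = √(1/(n1−3) + 1/(n2−3)) = √(1/7 + 1/187) = √(0.1428571 + 0.0053476) = √0.1482047 = 0.384974
z = (z1 − z2)/SE = (-1.191359 − (-0.286597)) / 0.384974 = -0.904762 / 0.384974 = -2.350

-2.350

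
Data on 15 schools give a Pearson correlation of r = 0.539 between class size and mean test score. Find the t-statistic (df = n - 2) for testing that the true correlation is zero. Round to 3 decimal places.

2.307

t = r·√(n−2) / √(1−r²) with r = 0.539, n = 15
  = 0.539·√13 / √(1 − 0.290521)
  = 0.539·3.605551 / 0.842306
  = 1.943392 / 0.842306 = 2.307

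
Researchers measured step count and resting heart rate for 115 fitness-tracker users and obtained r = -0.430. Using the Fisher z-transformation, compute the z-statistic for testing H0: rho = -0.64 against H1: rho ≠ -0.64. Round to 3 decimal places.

Fisher z: atanh(-0.430) = -0.459897, atanh(-0.64) = -0.758174
z = (z_r − z_0)·√(n−3) = (-0.459897 − (-0.758174))·√112 = 0.298277 · 10.583005 = 3.157

3.157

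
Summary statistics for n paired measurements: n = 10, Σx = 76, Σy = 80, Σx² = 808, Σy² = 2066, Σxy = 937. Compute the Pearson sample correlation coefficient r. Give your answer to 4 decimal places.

0.5740

S_xy = nΣxy − ΣxΣy = 10·937 − 76·80 = 9370 − 6080 = 3290
S_xx = nΣx² − (Σx)² = 10·808 − 76² = 8080 − 5776 = 2304
S_yy = nΣy² − (Σy)² = 10·2066 − 80² = 20660 − 6400 = 14260
r = S_xy / √(S_xx·S_yy) = 3290 / √(2304·14260) = 3290 / √32855040 = 3290 / 5731.9316 = 0.5740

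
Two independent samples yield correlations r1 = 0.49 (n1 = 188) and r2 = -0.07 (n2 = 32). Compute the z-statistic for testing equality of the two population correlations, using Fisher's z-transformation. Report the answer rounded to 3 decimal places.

3.035

z1 = atanh(0.49) = 0.536060,  z2 = atanh(-0.07) = -0.070115
SE = √(1/(n1−3) + 1/(n2−3)) = √(1/185 + 1/29) = √(0.0054054 + 0.0344828) = √0.0398882 = 0.199720
z = (z1 − z2)/SE = (0.536060 − (-0.070115)) / 0.199720 = 0.606175 / 0.199720 = 3.035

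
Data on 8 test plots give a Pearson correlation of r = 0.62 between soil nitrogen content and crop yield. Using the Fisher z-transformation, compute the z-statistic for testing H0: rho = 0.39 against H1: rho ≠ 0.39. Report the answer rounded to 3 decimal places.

0.700

z_r = atanh(0.62) = 0.725005,  z_0 = atanh(0.39) = 0.411800
SE = 1/√(n−3) = 1/√5 = 0.447214
z = (z_r − z_0)/SE = (0.725005 − 0.411800) / 0.447214 = 0.313205 / 0.447214 = 0.700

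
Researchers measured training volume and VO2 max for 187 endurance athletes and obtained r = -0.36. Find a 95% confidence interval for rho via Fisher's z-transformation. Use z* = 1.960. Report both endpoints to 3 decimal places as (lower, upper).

z_r = atanh(-0.36) = -0.376886;  SE = 1/√(n−3) = 1/√184 = 0.073721
z-limits: -0.376886 ± 1.960·0.073721 = -0.376886 ± 0.144493 = [-0.521379, -0.232393]
ρ-limits: (tanh -0.521379, tanh -0.232393) = (-0.479, -0.228)

(-0.479, -0.228)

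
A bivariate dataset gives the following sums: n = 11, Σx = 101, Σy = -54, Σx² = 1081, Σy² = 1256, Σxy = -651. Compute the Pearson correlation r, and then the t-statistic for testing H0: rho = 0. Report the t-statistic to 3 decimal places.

-1.300

Numerator: nΣxy − (Σx)(Σy) = 11·(-651) − (101)(-54) = -1707
Denominator: √[(nΣx²−(Σx)²)(nΣy²−(Σy)²)]
  nΣx²−(Σx)² = 11·1081 − 10201 = 1690;  nΣy²−(Σy)² = 11·1256 − 2916 = 10900
  √(1690·10900) = √18421000 = 4291.9692
r = -1707 / 4291.9692 = -0.3977
t = r·√(n−2)/√(1−r²) = -0.3977·√9 / √(1−0.158165) = -1.193100 / 0.917516 = -1.300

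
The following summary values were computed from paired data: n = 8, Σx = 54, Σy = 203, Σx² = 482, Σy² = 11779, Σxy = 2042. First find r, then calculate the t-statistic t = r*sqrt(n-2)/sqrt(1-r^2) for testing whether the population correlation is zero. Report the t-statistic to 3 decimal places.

2.875

S_xy = nΣxy − ΣxΣy = 8·2042 − 54·203 = 16336 − 10962 = 5374
S_xx = nΣx² − (Σx)² = 8·482 − 54² = 3856 − 2916 = 940
S_yy = nΣy² − (Σy)² = 8·11779 − 203² = 94232 − 41209 = 53023
r = S_xy / √(S_xx·S_yy) = 5374 / √(940·53023) = 5374 / √49841620 = 5374 / 7059.8598 = 0.7612
t = r·√(n−2)/√(1−r²) = 0.7612·√6 / √(1−0.579425) = 1.864552 / 0.648518 = 2.875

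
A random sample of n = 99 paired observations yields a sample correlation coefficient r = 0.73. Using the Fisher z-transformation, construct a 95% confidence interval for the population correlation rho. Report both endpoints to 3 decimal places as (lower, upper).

(0.622, 0.811)

z_r = atanh(0.73) = 0.928727;  SE = 1/√(n−3) = 1/√96 = 0.102062
z-limits: 0.928727 ± 1.960·0.102062 = 0.928727 ± 0.200042 = [0.728685, 1.128769]
ρ-limits: (tanh 0.728685, tanh 1.128769) = (0.622, 0.811)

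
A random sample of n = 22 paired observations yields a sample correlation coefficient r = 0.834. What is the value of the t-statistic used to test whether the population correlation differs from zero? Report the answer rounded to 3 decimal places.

t = r·√(n−2) / √(1−r²) with r = 0.834, n = 22
  = 0.834·√20 / √(1 − 0.695556)
  = 0.834·4.472136 / 0.551764
  = 3.729761 / 0.551764 = 6.760

6.760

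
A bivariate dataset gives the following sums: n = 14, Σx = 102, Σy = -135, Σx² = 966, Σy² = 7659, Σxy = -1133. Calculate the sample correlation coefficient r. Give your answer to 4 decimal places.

-0.1255

Numerator: nΣxy − (Σx)(Σy) = 14·(-1133) − (102)(-135) = -2092
Denominator: √[(nΣx²−(Σx)²)(nΣy²−(Σy)²)]
  nΣx²−(Σx)² = 14·966 − 10404 = 3120;  nΣy²−(Σy)² = 14·7659 − 18225 = 89001
  √(3120·89001) = √277683120 = 16663.8267
r = -2092 / 16663.8267 = -0.1255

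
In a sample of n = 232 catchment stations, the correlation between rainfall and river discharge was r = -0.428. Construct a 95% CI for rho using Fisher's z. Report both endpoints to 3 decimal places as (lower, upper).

z_r = atanh(-0.428) = -0.457446;  SE = 1/√(n−3) = 1/√229 = 0.066082
z-limits: -0.457446 ± 1.960·0.066082 = -0.457446 ± 0.129521 = [-0.586967, -0.327925]
ρ-limits: (tanh -0.586967, tanh -0.327925) = (-0.528, -0.317)

(-0.528, -0.317)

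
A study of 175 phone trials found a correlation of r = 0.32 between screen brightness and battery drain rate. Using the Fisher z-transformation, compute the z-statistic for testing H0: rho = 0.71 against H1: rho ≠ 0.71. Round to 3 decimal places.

z_r = atanh(0.32) = 0.331647,  z_0 = atanh(0.71) = 0.887184
SE = 1/√(n−3) = 1/√172 = 0.076249
z = (z_r − z_0)/SE = (0.331647 − 0.887184) / 0.076249 = -0.555537 / 0.076249 = -7.286

-7.286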